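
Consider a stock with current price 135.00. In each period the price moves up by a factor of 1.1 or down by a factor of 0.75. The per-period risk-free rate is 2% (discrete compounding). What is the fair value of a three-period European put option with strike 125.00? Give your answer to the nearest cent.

Risk-neutral probability p = (1 + 0.02 − 0.75)/(1.1 − 0.75) = 0.2700/0.3500 = 0.7714
Terminal stock prices: S_uuu = 179.7, S_uud = 122.5, S_udd = 83.53, S_ddd = 56.95
Terminal payoffs (K − S): max(-54.69, 0) = 0, max(2.487, 0) = 2.487, max(41.47, 0) = 41.47, max(68.05, 0) = 68.05
Node uu (S = 163.4): V_uu = 1/1.02·[0.7714·0.0000 + 0.2286·2.4875] = 0.5574
Node ud (S = 111.4): V_ud = 1/1.02·[0.7714·2.4875 + 0.2286·41.4688] = 11.1740
Node dd (S = 75.94): V_dd = 1/1.02·[0.7714·41.4688 + 0.2286·68.0469] = 46.6115
Node u (S = 148.5): V_u = 1/1.02·[0.7714·0.5574 + 0.2286·11.1740] = 2.9256
Node d (S = 101.2): V_d = 1/1.02·[0.7714·11.1740 + 0.2286·46.6115] = 18.8961
Node 0 (S = 135): V_0 = 1/1.02·[0.7714·2.9256 + 0.2286·18.8961] = 6.4470

6.45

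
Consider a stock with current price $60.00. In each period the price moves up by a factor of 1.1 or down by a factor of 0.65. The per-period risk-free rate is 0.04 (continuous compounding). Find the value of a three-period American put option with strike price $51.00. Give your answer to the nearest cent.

Risk-neutral probability p = (e^0.04 − 0.65)/(1.1 − 0.65) = 0.3908/0.4500 = 0.8685
Terminal stock prices: S_uuu = 79.86, S_uud = 47.19, S_udd = 27.89, S_ddd = 16.48
Terminal payoffs (K − S): max(-28.86, 0) = 0, max(3.81, 0) = 3.81, max(23.11, 0) = 23.11, max(34.52, 0) = 34.52
Node uu (S = 72.6): continuation = e^(−0.04)·[0.8685·0.0000 + 0.1315·3.8100] = 0.4815; exercise value = 0.0000 ≤ continuation, so V_uu = 0.4815
Node ud (S = 42.9): continuation = e^(−0.04)·[0.8685·3.8100 + 0.1315·23.1150] = 6.1003; exercise value = 8.1000 > continuation, so V_ud = 8.1000 (exercise)
Node dd (S = 25.35): continuation = e^(−0.04)·[0.8685·23.1150 + 0.1315·34.5225] = 23.6503; exercise value = 25.6500 > continuation, so V_dd = 25.6500 (exercise)
Node u (S = 66): continuation = e^(−0.04)·[0.8685·0.4815 + 0.1315·8.1000] = 1.4254; exercise value = 0.0000 ≤ continuation, so V_u = 1.4254
Node d (S = 39): continuation = e^(−0.04)·[0.8685·8.1000 + 0.1315·25.6500] = 10.0003; exercise value = 12.0000 > continuation, so V_d = 12.0000 (exercise)
Node 0 (S = 60): continuation = e^(−0.04)·[0.8685·1.4254 + 0.1315·12.0000] = 2.7059; exercise value = 0.0000 ≤ continuation, so V_0 = 2.7059

$2.71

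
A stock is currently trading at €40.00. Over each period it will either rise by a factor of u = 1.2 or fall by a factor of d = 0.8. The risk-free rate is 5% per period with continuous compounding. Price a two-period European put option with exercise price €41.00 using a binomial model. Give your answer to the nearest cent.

€3.03

Risk-neutral probability p = (e^0.05 − 0.8)/(1.2 − 0.8) = 0.2513/0.4000 = 0.6282
Terminal stock prices: S_uu = 57.6, S_ud = 38.4, S_dd = 25.6
Terminal payoffs (K − S): max(-16.6, 0) = 0, max(2.6, 0) = 2.6, max(15.4, 0) = 15.4
Node u (S = 48): V_u = e^(−0.05)·[0.6282·0.0000 + 0.3718·2.6000] = 0.9196
Node d (S = 32): V_d = e^(−0.05)·[0.6282·2.6000 + 0.3718·15.4000] = 7.0004
Node 0 (S = 40): V_0 = e^(−0.05)·[0.6282·0.9196 + 0.3718·7.0004] = 3.0255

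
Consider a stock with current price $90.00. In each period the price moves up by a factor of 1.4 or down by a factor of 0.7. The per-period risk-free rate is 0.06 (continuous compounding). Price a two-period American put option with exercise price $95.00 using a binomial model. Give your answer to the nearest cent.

$16.06

Risk-neutral probability p = (e^0.06 − 0.7)/(1.4 − 0.7) = 0.3618/0.7000 = 0.5169
Terminal stock prices: S_uu = 176.4, S_ud = 88.2, S_dd = 44.1
Terminal payoffs (K − S): max(-81.4, 0) = 0, max(6.8, 0) = 6.8, max(50.9, 0) = 50.9
Node u (S = 126): continuation = e^(−0.06)·[0.5169·0.0000 + 0.4831·6.8000] = 3.0937; exercise value = 0.0000 ≤ continuation, so V_u = 3.0937
Node d (S = 63): continuation = e^(−0.06)·[0.5169·6.8000 + 0.4831·50.9000] = 26.4676; exercise value = 32.0000 > continuation, so V_d = 32.0000 (exercise)
Node 0 (S = 90): continuation = e^(−0.06)·[0.5169·3.0937 + 0.4831·32.0000] = 16.0647; exercise value = 5.0000 ≤ continuation, so V_0 = 16.0647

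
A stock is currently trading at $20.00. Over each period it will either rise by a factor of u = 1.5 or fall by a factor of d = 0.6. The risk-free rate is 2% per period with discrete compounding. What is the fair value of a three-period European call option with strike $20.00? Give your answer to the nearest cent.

Risk-neutral probability p = (1 + 0.02 − 0.6)/(1.5 − 0.6) = 0.4200/0.9000 = 0.4667
Terminal stock prices: S_uuu = 67.5, S_uud = 27, S_udd = 10.8, S_ddd = 4.32
Terminal payoffs (S − K): max(47.5, 0) = 47.5, max(7, 0) = 7, max(-9.2, 0) = 0, max(-15.68, 0) = 0
Node uu (S = 45): V_uu = 1/1.02·[0.4667·47.5000 + 0.5333·7.0000] = 25.3922
Node ud (S = 18): V_ud = 1/1.02·[0.4667·7.0000 + 0.5333·0.0000] = 3.2026
Node dd (S = 7.2): V_dd = 1/1.02·[0.4667·0.0000 + 0.5333·0.0000] = 0.0000
Node u (S = 30): V_u = 1/1.02·[0.4667·25.3922 + 0.5333·3.2026] = 13.2919
Node d (S = 12): V_d = 1/1.02·[0.4667·3.2026 + 0.5333·0.0000] = 1.4652
Node 0 (S = 20): V_0 = 1/1.02·[0.4667·13.2919 + 0.5333·1.4652] = 6.8474

$6.85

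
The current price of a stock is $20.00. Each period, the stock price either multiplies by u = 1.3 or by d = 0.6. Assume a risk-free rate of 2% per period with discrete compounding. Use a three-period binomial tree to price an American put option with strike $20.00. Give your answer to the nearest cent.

Risk-neutral probability p = (1 + 0.02 − 0.6)/(1.3 − 0.6) = 0.4200/0.7000 = 0.6000
Terminal stock prices: S_uuu = 43.94, S_uud = 20.28, S_udd = 9.36, S_ddd = 4.32
Terminal payoffs (K − S): max(-23.94, 0) = 0, max(-0.28, 0) = 0, max(10.64, 0) = 10.64, max(15.68, 0) = 15.68
Node uu (S = 33.8): continuation = 1/1.02·[0.6000·0.0000 + 0.4000·0.0000] = 0.0000; exercise value = 0.0000 ≤ continuation, so V_uu = 0.0000
Node ud (S = 15.6): continuation = 1/1.02·[0.6000·0.0000 + 0.4000·10.6400] = 4.1725; exercise value = 4.4000 > continuation, so V_ud = 4.4000 (exercise)
Node dd (S = 7.2): continuation = 1/1.02·[0.6000·10.6400 + 0.4000·15.6800] = 12.4078; exercise value = 12.8000 > continuation, so V_dd = 12.8000 (exercise)
Node u (S = 26): continuation = 1/1.02·[0.6000·0.0000 + 0.4000·4.4000] = 1.7255; exercise value = 0.0000 ≤ continuation, so V_u = 1.7255
Node d (S = 12): continuation = 1/1.02·[0.6000·4.4000 + 0.4000·12.8000] = 7.6078; exercise value = 8.0000 > continuation, so V_d = 8.0000 (exercise)
Node 0 (S = 20): continuation = 1/1.02·[0.6000·1.7255 + 0.4000·8.0000] = 4.1522; exercise value = 0.0000 ≤ continuation, so V_0 = 4.1522

$4.15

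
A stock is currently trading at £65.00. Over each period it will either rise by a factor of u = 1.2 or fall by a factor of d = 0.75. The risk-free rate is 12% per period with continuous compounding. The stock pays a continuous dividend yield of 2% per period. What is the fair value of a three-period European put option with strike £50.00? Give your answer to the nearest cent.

Per-period risk-free factor R = e^0.12 = 1.1275; dividend-adjusted growth = e^(0.12−0.02) = 1.1052.
Risk-neutral probability p = (1.1052 − 0.75)/(1.2 − 0.75) = 0.3552/0.4500 = 0.7893
Terminal stock prices: S_uuu = 112.3, S_uud = 70.2, S_udd = 43.88, S_ddd = 27.42
Terminal payoffs (K − S): max(-62.32, 0) = 0, max(-20.2, 0) = 0, max(6.125, 0) = 6.125, max(22.58, 0) = 22.58
Node uu (S = 93.6): V_uu = e^(−0.12)·[0.7893·0.0000 + 0.2107·0.0000] = 0.0000
Node ud (S = 58.5): V_ud = e^(−0.12)·[0.7893·0.0000 + 0.2107·6.1250] = 1.1448
Node dd (S = 36.56): V_dd = e^(−0.12)·[0.7893·6.1250 + 0.2107·22.5781] = 8.5075
Node u (S = 78): V_u = e^(−0.12)·[0.7893·0.0000 + 0.2107·1.1448] = 0.2140
Node d (S = 48.75): V_d = e^(−0.12)·[0.7893·1.1448 + 0.2107·8.5075] = 2.3914
Node 0 (S = 65): V_0 = e^(−0.12)·[0.7893·0.2140 + 0.2107·2.3914] = 0.5967

£0.60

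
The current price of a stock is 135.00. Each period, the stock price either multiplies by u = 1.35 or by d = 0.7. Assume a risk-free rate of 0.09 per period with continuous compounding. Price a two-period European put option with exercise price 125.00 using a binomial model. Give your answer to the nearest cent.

7.61

Risk-neutral probability p = (e^0.09 − 0.7)/(1.35 − 0.7) = 0.3942/0.6500 = 0.6064
Terminal stock prices: S_uu = 246, S_ud = 127.6, S_dd = 66.15
Terminal payoffs (K − S): max(-121, 0) = 0, max(-2.575, 0) = 0, max(58.85, 0) = 58.85
Node u (S = 182.2): V_u = e^(−0.09)·[0.6064·0.0000 + 0.3936·0.0000] = 0.0000
Node d (S = 94.5): V_d = e^(−0.09)·[0.6064·0.0000 + 0.3936·58.8500] = 21.1685
Node 0 (S = 135): V_0 = e^(−0.09)·[0.6064·0.0000 + 0.3936·21.1685] = 7.6144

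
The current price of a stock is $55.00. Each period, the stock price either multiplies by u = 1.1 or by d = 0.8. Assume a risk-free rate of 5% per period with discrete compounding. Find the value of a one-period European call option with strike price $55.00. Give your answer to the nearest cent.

$4.37

Risk-neutral probability p = (1 + 0.05 − 0.8)/(1.1 − 0.8) = 0.2500/0.3000 = 0.8333
Terminal stock prices: S_u = 60.5, S_d = 44
Terminal payoffs (S − K): max(5.5, 0) = 5.5, max(-11, 0) = 0
Node 0 (S = 55): V_0 = 1/1.05·[0.8333·5.5000 + 0.1667·0.0000] = 4.3651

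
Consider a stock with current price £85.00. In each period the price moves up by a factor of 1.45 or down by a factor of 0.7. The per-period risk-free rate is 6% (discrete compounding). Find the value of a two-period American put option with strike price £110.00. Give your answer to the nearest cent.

£30.04

Risk-neutral probability p = (1 + 0.06 − 0.7)/(1.45 − 0.7) = 0.3600/0.7500 = 0.4800
Terminal stock prices: S_uu = 178.7, S_ud = 86.27, S_dd = 41.65
Terminal payoffs (K − S): max(-68.71, 0) = 0, max(23.73, 0) = 23.73, max(68.35, 0) = 68.35
Node u (S = 123.2): continuation = 1/1.06·[0.4800·0.0000 + 0.5200·23.7250] = 11.6387; exercise value = 0.0000 ≤ continuation, so V_u = 11.6387
Node d (S = 59.5): continuation = 1/1.06·[0.4800·23.7250 + 0.5200·68.3500] = 44.2736; exercise value = 50.5000 > continuation, so V_d = 50.5000 (exercise)
Node 0 (S = 85): continuation = 1/1.06·[0.4800·11.6387 + 0.5200·50.5000] = 30.0439; exercise value = 25.0000 ≤ continuation, so V_0 = 30.0439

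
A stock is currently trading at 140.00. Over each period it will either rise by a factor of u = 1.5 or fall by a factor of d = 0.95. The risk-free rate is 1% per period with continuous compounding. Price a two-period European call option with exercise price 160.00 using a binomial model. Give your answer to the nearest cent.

Risk-neutral probability p = (e^0.01 − 0.95)/(1.5 − 0.95) = 0.0601/0.5500 = 0.1092
Terminal stock prices: S_uu = 315, S_ud = 199.5, S_dd = 126.3
Terminal payoffs (S − K): max(155, 0) = 155, max(39.5, 0) = 39.5, max(-33.65, 0) = 0
Node u (S = 210): V_u = e^(−0.01)·[0.1092·155.0000 + 0.8908·39.5000] = 51.5920
Node d (S = 133): V_d = e^(−0.01)·[0.1092·39.5000 + 0.8908·0.0000] = 4.2698
Node 0 (S = 140): V_0 = e^(−0.01)·[0.1092·51.5920 + 0.8908·4.2698] = 9.3426

9.34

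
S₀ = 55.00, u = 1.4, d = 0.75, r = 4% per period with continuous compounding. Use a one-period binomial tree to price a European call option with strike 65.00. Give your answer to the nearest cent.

Risk-neutral probability p = (e^0.04 − 0.75)/(1.4 − 0.75) = 0.2908/0.6500 = 0.4474
Terminal stock prices: S_u = 77, S_d = 41.25
Terminal payoffs (S − K): max(12, 0) = 12, max(-23.75, 0) = 0
Node 0 (S = 55): V_0 = e^(−0.04)·[0.4474·12.0000 + 0.5526·0.0000] = 5.1583

5.16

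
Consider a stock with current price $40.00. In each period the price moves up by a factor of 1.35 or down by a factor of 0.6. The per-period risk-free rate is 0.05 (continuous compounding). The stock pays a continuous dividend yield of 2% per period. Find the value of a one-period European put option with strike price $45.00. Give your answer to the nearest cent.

Per-period risk-free factor R = e^0.05 = 1.0513; dividend-adjusted growth = e^(0.05−0.02) = 1.0305.
Risk-neutral probability p = (1.0305 − 0.6)/(1.35 − 0.6) = 0.4305/0.7500 = 0.5739
Terminal stock prices: S_u = 54, S_d = 24
Terminal payoffs (K − S): max(-9, 0) = 0, max(21, 0) = 21
Node 0 (S = 40): V_0 = e^(−0.05)·[0.5739·0.0000 + 0.4261·21.0000] = 8.5109

$8.51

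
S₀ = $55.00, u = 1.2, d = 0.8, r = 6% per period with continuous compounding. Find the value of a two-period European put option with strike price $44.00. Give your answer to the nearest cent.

Risk-neutral probability p = (e^0.06 − 0.8)/(1.2 − 0.8) = 0.2618/0.4000 = 0.6546
Terminal stock prices: S_uu = 79.2, S_ud = 52.8, S_dd = 35.2
Terminal payoffs (K − S): max(-35.2, 0) = 0, max(-8.8, 0) = 0, max(8.8, 0) = 8.8
Node u (S = 66): V_u = e^(−0.06)·[0.6546·0.0000 + 0.3454·0.0000] = 0.0000
Node d (S = 44): V_d = e^(−0.06)·[0.6546·0.0000 + 0.3454·8.8000] = 2.8626
Node 0 (S = 55): V_0 = e^(−0.06)·[0.6546·0.0000 + 0.3454·2.8626] = 0.9312

$0.93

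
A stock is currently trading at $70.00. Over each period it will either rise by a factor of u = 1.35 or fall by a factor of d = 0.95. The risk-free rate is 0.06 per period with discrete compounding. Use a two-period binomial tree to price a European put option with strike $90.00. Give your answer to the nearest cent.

$12.63

Risk-neutral probability p = (1 + 0.06 − 0.95)/(1.35 − 0.95) = 0.1100/0.4000 = 0.2750
Terminal stock prices: S_uu = 127.6, S_ud = 89.77, S_dd = 63.17
Terminal payoffs (K − S): max(-37.58, 0) = 0, max(0.225, 0) = 0.225, max(26.83, 0) = 26.83
Node u (S = 94.5): V_u = 1/1.06·[0.2750·0.0000 + 0.7250·0.2250] = 0.1539
Node d (S = 66.5): V_d = 1/1.06·[0.2750·0.2250 + 0.7250·26.8250] = 18.4057
Node 0 (S = 70): V_0 = 1/1.06·[0.2750·0.1539 + 0.7250·18.4057] = 12.6287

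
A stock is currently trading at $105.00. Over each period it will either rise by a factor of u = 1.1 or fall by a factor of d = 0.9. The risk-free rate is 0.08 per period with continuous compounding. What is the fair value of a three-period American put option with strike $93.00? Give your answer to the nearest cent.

Risk-neutral probability p = (e^0.08 − 0.9)/(1.1 − 0.9) = 0.1833/0.2000 = 0.9164
Terminal stock prices: S_uuu = 139.8, S_uud = 114.3, S_udd = 93.56, S_ddd = 76.55
Terminal payoffs (K − S): max(-46.76, 0) = 0, max(-21.35, 0) = 0, max(-0.555, 0) = 0, max(16.45, 0) = 16.45
Node uu (S = 127.1): continuation = e^(−0.08)·[0.9164·0.0000 + 0.0836·0.0000] = 0.0000; exercise value = 0.0000 ≤ continuation, so V_uu = 0.0000
Node ud (S = 104): continuation = e^(−0.08)·[0.9164·0.0000 + 0.0836·0.0000] = 0.0000; exercise value = 0.0000 ≤ continuation, so V_ud = 0.0000
Node dd (S = 85.05): continuation = e^(−0.08)·[0.9164·0.0000 + 0.0836·16.4550] = 1.2693; exercise value = 7.9500 > continuation, so V_dd = 7.9500 (exercise)
Node u (S = 115.5): continuation = e^(−0.08)·[0.9164·0.0000 + 0.0836·0.0000] = 0.0000; exercise value = 0.0000 ≤ continuation, so V_u = 0.0000
Node d (S = 94.5): continuation = e^(−0.08)·[0.9164·0.0000 + 0.0836·7.9500] = 0.6133; exercise value = 0.0000 ≤ continuation, so V_d = 0.6133
Node 0 (S = 105): continuation = e^(−0.08)·[0.9164·0.0000 + 0.0836·0.6133] = 0.0473; exercise value = 0.0000 ≤ continuation, so V_0 = 0.0473

$0.05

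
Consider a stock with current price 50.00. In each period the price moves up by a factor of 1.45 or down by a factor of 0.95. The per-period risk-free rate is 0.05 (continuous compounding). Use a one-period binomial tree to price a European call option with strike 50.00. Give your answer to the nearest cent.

4.33

Risk-neutral probability p = (e^0.05 − 0.95)/(1.45 − 0.95) = 0.1013/0.5000 = 0.2025
Terminal stock prices: S_u = 72.5, S_d = 47.5
Terminal payoffs (S − K): max(22.5, 0) = 22.5, max(-2.5, 0) = 0
Node 0 (S = 50): V_0 = e^(−0.05)·[0.2025·22.5000 + 0.7975·0.0000] = 4.3349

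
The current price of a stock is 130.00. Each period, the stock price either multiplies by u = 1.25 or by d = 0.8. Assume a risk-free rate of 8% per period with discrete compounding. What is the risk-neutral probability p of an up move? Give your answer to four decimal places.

Risk-neutral probability p = (1 + 0.08 − 0.8)/(1.25 − 0.8) = 0.2800/0.4500 = 0.6222

p = 0.6222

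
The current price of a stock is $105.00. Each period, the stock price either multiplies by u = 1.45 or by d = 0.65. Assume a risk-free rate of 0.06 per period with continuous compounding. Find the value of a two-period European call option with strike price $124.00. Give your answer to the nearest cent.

$22.74

Risk-neutral probability p = (e^0.06 − 0.65)/(1.45 − 0.65) = 0.4118/0.8000 = 0.5148
Terminal stock prices: S_uu = 220.8, S_ud = 98.96, S_dd = 44.36
Terminal payoffs (S − K): max(96.76, 0) = 96.76, max(-25.04, 0) = 0, max(-79.64, 0) = 0
Node u (S = 152.2): V_u = e^(−0.06)·[0.5148·96.7625 + 0.4852·0.0000] = 46.9120
Node d (S = 68.25): V_d = e^(−0.06)·[0.5148·0.0000 + 0.4852·0.0000] = 0.0000
Node 0 (S = 105): V_0 = e^(−0.06)·[0.5148·46.9120 + 0.4852·0.0000] = 22.7437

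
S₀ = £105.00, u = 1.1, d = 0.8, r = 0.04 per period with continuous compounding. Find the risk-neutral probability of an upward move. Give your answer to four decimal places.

Risk-neutral probability p = (e^0.04 − 0.8)/(1.1 − 0.8) = 0.2408/0.3000 = 0.8027

p = 0.8027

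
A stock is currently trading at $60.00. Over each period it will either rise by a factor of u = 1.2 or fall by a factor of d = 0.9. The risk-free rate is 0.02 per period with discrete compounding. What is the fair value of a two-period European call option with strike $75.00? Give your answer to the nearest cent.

$1.75

Risk-neutral probability p = (1 + 0.02 − 0.9)/(1.2 − 0.9) = 0.1200/0.3000 = 0.4000
Terminal stock prices: S_uu = 86.4, S_ud = 64.8, S_dd = 48.6
Terminal payoffs (S − K): max(11.4, 0) = 11.4, max(-10.2, 0) = 0, max(-26.4, 0) = 0
Node u (S = 72): V_u = 1/1.02·[0.4000·11.4000 + 0.6000·0.0000] = 4.4706
Node d (S = 54): V_d = 1/1.02·[0.4000·0.0000 + 0.6000·0.0000] = 0.0000
Node 0 (S = 60): V_0 = 1/1.02·[0.4000·4.4706 + 0.6000·0.0000] = 1.7532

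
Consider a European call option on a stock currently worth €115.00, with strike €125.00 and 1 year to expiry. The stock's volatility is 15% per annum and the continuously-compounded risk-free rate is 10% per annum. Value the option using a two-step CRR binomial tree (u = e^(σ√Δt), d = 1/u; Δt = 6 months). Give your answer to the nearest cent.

CRR parameters: u = e^(σ√Δt) = e^(0.15·√0.5) = 1.1119, d = 1/u = 0.8994
Per-period rate: rΔt = 0.1·0.5 = 0.05, so R = e^0.05 = 1.0513
Risk-neutral probability p = (e^0.05 − 0.8994)/(1.1119 − 0.8994) = 0.1519/0.2125 = 0.7148
Terminal stock prices: S_uu = 142.2, S_ud = 115, S_dd = 93.02
Terminal payoffs (S − K): max(17.18, 0) = 17.18, max(-10, 0) = 0, max(-31.98, 0) = 0
Node u (S = 127.9): V_u = e^(−0.05)·[0.7148·17.1758 + 0.2852·0.0000] = 11.6777
Node d (S = 103.4): V_d = e^(−0.05)·[0.7148·0.0000 + 0.2852·0.0000] = 0.0000
Node 0 (S = 115): V_0 = e^(−0.05)·[0.7148·11.6777 + 0.2852·0.0000] = 7.9395

€7.94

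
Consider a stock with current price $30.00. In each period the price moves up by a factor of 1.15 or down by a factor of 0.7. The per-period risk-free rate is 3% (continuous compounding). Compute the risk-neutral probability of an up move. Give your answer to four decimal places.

p = 0.7343

Risk-neutral probability p = (e^0.03 − 0.7)/(1.15 − 0.7) = 0.3305/0.4500 = 0.7343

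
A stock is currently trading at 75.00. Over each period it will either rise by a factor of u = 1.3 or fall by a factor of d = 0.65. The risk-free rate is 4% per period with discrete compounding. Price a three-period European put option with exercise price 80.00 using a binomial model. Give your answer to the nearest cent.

13.32

Risk-neutral probability p = (1 + 0.04 − 0.65)/(1.3 − 0.65) = 0.3900/0.6500 = 0.6000
Terminal stock prices: S_uuu = 164.8, S_uud = 82.39, S_udd = 41.19, S_ddd = 20.6
Terminal payoffs (K − S): max(-84.78, 0) = 0, max(-2.388, 0) = 0, max(38.81, 0) = 38.81, max(59.4, 0) = 59.4
Node uu (S = 126.8): V_uu = 1/1.04·[0.6000·0.0000 + 0.4000·0.0000] = 0.0000
Node ud (S = 63.38): V_ud = 1/1.04·[0.6000·0.0000 + 0.4000·38.8062] = 14.9255
Node dd (S = 31.69): V_dd = 1/1.04·[0.6000·38.8062 + 0.4000·59.4031] = 45.2356
Node u (S = 97.5): V_u = 1/1.04·[0.6000·0.0000 + 0.4000·14.9255] = 5.7406
Node d (S = 48.75): V_d = 1/1.04·[0.6000·14.9255 + 0.4000·45.2356] = 26.0092
Node 0 (S = 75): V_0 = 1/1.04·[0.6000·5.7406 + 0.4000·26.0092] = 13.3154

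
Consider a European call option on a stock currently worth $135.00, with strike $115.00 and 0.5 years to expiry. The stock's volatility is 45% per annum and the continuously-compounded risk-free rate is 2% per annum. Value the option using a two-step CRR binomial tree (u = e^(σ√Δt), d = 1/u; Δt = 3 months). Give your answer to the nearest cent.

CRR parameters: u = e^(σ√Δt) = e^(0.45·√0.25) = 1.2523, d = 1/u = 0.7985
Per-period rate: rΔt = 0.02·0.25 = 0.005, so R = e^0.005 = 1.0050
Risk-neutral probability p = (e^0.005 − 0.7985)/(1.2523 − 0.7985) = 0.2065/0.4538 = 0.4550
Terminal stock prices: S_uu = 211.7, S_ud = 135, S_dd = 86.08
Terminal payoffs (S − K): max(96.72, 0) = 96.72, max(20, 0) = 20, max(-28.92, 0) = 0
Node u (S = 169.1): V_u = e^(−0.005)·[0.4550·96.7221 + 0.5450·20.0000] = 54.6371
Node d (S = 107.8): V_d = e^(−0.005)·[0.4550·20.0000 + 0.5450·0.0000] = 9.0552
Node 0 (S = 135): V_0 = e^(−0.005)·[0.4550·54.6371 + 0.5450·9.0552] = 29.6478

$29.65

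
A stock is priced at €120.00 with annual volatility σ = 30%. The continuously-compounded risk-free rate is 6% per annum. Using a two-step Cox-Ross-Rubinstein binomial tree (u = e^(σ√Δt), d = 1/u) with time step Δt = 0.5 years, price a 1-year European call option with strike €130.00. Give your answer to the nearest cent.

€13.52

CRR parameters: u = e^(σ√Δt) = e^(0.3·√0.5) = 1.2363, d = 1/u = 0.8089
Per-period rate: rΔt = 0.06·0.5 = 0.03, so R = e^0.03 = 1.0305
Risk-neutral probability p = (e^0.03 − 0.8089)/(1.2363 − 0.8089) = 0.2216/0.4275 = 0.5184
Terminal stock prices: S_uu = 183.4, S_ud = 120, S_dd = 78.51
Terminal payoffs (S − K): max(53.42, 0) = 53.42, max(-10, 0) = 0, max(-51.49, 0) = 0
Node u (S = 148.4): V_u = e^(−0.03)·[0.5184·53.4158 + 0.4816·0.0000] = 26.8730
Node d (S = 97.06): V_d = e^(−0.03)·[0.5184·0.0000 + 0.4816·0.0000] = 0.0000
Node 0 (S = 120): V_0 = e^(−0.03)·[0.5184·26.8730 + 0.4816·0.0000] = 13.5195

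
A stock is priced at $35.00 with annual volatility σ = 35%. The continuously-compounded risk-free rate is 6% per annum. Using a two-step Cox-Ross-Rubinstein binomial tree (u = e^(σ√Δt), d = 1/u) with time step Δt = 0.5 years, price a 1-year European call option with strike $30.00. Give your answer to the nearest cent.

$8.79

CRR parameters: u = e^(σ√Δt) = e^(0.35·√0.5) = 1.2808, d = 1/u = 0.7808
Per-period rate: rΔt = 0.06·0.5 = 0.03, so R = e^0.03 = 1.0305
Risk-neutral probability p = (e^0.03 − 0.7808)/(1.2808 − 0.7808) = 0.2497/0.5000 = 0.4993
Terminal stock prices: S_uu = 57.42, S_ud = 35, S_dd = 21.34
Terminal payoffs (S − K): max(27.42, 0) = 27.42, max(5, 0) = 5, max(-8.664, 0) = 0
Node u (S = 44.83): V_u = e^(−0.03)·[0.4993·27.4160 + 0.5007·5.0000] = 15.7147
Node d (S = 27.33): V_d = e^(−0.03)·[0.4993·5.0000 + 0.5007·0.0000] = 2.4229
Node 0 (S = 35): V_0 = e^(−0.03)·[0.4993·15.7147 + 0.5007·2.4229] = 8.7924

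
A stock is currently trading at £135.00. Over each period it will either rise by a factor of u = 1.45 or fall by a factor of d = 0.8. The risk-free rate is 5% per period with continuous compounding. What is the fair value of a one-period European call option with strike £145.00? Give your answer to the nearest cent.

Risk-neutral probability p = (e^0.05 − 0.8)/(1.45 − 0.8) = 0.2513/0.6500 = 0.3866
Terminal stock prices: S_u = 195.8, S_d = 108
Terminal payoffs (S − K): max(50.75, 0) = 50.75, max(-37, 0) = 0
Node 0 (S = 135): V_0 = e^(−0.05)·[0.3866·50.7500 + 0.6134·0.0000] = 18.6617

£18.66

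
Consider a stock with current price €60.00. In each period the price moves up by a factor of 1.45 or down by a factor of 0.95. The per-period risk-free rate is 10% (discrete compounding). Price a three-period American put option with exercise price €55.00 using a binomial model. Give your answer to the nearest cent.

€0.92

Risk-neutral probability p = (1 + 0.1 − 0.95)/(1.45 − 0.95) = 0.1500/0.5000 = 0.3000
Terminal stock prices: S_uuu = 182.9, S_uud = 119.8, S_udd = 78.52, S_ddd = 51.44
Terminal payoffs (K − S): max(-127.9, 0) = 0, max(-64.84, 0) = 0, max(-23.52, 0) = 0, max(3.558, 0) = 3.558
Node uu (S = 126.2): continuation = 1/1.1·[0.3000·0.0000 + 0.7000·0.0000] = 0.0000; exercise value = 0.0000 ≤ continuation, so V_uu = 0.0000
Node ud (S = 82.65): continuation = 1/1.1·[0.3000·0.0000 + 0.7000·0.0000] = 0.0000; exercise value = 0.0000 ≤ continuation, so V_ud = 0.0000
Node dd (S = 54.15): continuation = 1/1.1·[0.3000·0.0000 + 0.7000·3.5575] = 2.2639; exercise value = 0.8500 ≤ continuation, so V_dd = 2.2639
Node u (S = 87): continuation = 1/1.1·[0.3000·0.0000 + 0.7000·0.0000] = 0.0000; exercise value = 0.0000 ≤ continuation, so V_u = 0.0000
Node d (S = 57): continuation = 1/1.1·[0.3000·0.0000 + 0.7000·2.2639] = 1.4406; exercise value = 0.0000 ≤ continuation, so V_d = 1.4406
Node 0 (S = 60): continuation = 1/1.1·[0.3000·0.0000 + 0.7000·1.4406] = 0.9168; exercise value = 0.0000 ≤ continuation, so V_0 = 0.9168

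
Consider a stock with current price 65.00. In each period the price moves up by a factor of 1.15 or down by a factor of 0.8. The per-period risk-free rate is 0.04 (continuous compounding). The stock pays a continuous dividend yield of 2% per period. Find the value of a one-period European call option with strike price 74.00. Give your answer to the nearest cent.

Per-period risk-free factor R = e^0.04 = 1.0408; dividend-adjusted growth = e^(0.04−0.02) = 1.0202.
Risk-neutral probability p = (1.0202 − 0.8)/(1.15 − 0.8) = 0.2202/0.3500 = 0.6291
Terminal stock prices: S_u = 74.75, S_d = 52
Terminal payoffs (S − K): max(0.75, 0) = 0.75, max(-22, 0) = 0
Node 0 (S = 65): V_0 = e^(−0.04)·[0.6291·0.7500 + 0.3709·0.0000] = 0.4534

0.45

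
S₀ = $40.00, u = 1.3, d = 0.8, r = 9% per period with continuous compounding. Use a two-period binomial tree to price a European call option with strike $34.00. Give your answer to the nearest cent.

$12.79

Risk-neutral probability p = (e^0.09 − 0.8)/(1.3 − 0.8) = 0.2942/0.5000 = 0.5883
Terminal stock prices: S_uu = 67.6, S_ud = 41.6, S_dd = 25.6
Terminal payoffs (S − K): max(33.6, 0) = 33.6, max(7.6, 0) = 7.6, max(-8.4, 0) = 0
Node u (S = 52): V_u = e^(−0.09)·[0.5883·33.6000 + 0.4117·7.6000] = 20.9263
Node d (S = 32): V_d = e^(−0.09)·[0.5883·7.6000 + 0.4117·0.0000] = 4.0866
Node 0 (S = 40): V_0 = e^(−0.09)·[0.5883·20.9263 + 0.4117·4.0866] = 12.7898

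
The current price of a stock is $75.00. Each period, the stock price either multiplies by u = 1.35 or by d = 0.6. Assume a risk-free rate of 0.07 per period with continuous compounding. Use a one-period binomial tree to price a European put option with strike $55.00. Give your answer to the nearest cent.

$3.45

Risk-neutral probability p = (e^0.07 − 0.6)/(1.35 − 0.6) = 0.4725/0.7500 = 0.6300
Terminal stock prices: S_u = 101.2, S_d = 45
Terminal payoffs (K − S): max(-46.25, 0) = 0, max(10, 0) = 10
Node 0 (S = 75): V_0 = e^(−0.07)·[0.6300·0.0000 + 0.3700·10.0000] = 3.4498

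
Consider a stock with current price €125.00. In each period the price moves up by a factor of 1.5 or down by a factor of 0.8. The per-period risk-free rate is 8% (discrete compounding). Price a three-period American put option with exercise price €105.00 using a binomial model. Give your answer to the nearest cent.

€7.72

Risk-neutral probability p = (1 + 0.08 − 0.8)/(1.5 − 0.8) = 0.2800/0.7000 = 0.4000
Terminal stock prices: S_uuu = 421.9, S_uud = 225, S_udd = 120, S_ddd = 64
Terminal payoffs (K − S): max(-316.9, 0) = 0, max(-120, 0) = 0, max(-15, 0) = 0, max(41, 0) = 41
Node uu (S = 281.2): continuation = 1/1.08·[0.4000·0.0000 + 0.6000·0.0000] = 0.0000; exercise value = 0.0000 ≤ continuation, so V_uu = 0.0000
Node ud (S = 150): continuation = 1/1.08·[0.4000·0.0000 + 0.6000·0.0000] = 0.0000; exercise value = 0.0000 ≤ continuation, so V_ud = 0.0000
Node dd (S = 80): continuation = 1/1.08·[0.4000·0.0000 + 0.6000·41.0000] = 22.7778; exercise value = 25.0000 > continuation, so V_dd = 25.0000 (exercise)
Node u (S = 187.5): continuation = 1/1.08·[0.4000·0.0000 + 0.6000·0.0000] = 0.0000; exercise value = 0.0000 ≤ continuation, so V_u = 0.0000
Node d (S = 100): continuation = 1/1.08·[0.4000·0.0000 + 0.6000·25.0000] = 13.8889; exercise value = 5.0000 ≤ continuation, so V_d = 13.8889
Node 0 (S = 125): continuation = 1/1.08·[0.4000·0.0000 + 0.6000·13.8889] = 7.7160; exercise value = 0.0000 ≤ continuation, so V_0 = 7.7160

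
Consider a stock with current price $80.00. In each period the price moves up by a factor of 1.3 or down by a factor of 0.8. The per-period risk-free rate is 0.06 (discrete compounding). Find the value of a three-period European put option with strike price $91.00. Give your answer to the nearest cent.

$12.02

Risk-neutral probability p = (1 + 0.06 − 0.8)/(1.3 − 0.8) = 0.2600/0.5000 = 0.5200
Terminal stock prices: S_uuu = 175.8, S_uud = 108.2, S_udd = 66.56, S_ddd = 40.96
Terminal payoffs (K − S): max(-84.76, 0) = 0, max(-17.16, 0) = 0, max(24.44, 0) = 24.44, max(50.04, 0) = 50.04
Node uu (S = 135.2): V_uu = 1/1.06·[0.5200·0.0000 + 0.4800·0.0000] = 0.0000
Node ud (S = 83.2): V_ud = 1/1.06·[0.5200·0.0000 + 0.4800·24.4400] = 11.0672
Node dd (S = 51.2): V_dd = 1/1.06·[0.5200·24.4400 + 0.4800·50.0400] = 34.6491
Node u (S = 104): V_u = 1/1.06·[0.5200·0.0000 + 0.4800·11.0672] = 5.0115
Node d (S = 64): V_d = 1/1.06·[0.5200·11.0672 + 0.4800·34.6491] = 21.1193
Node 0 (S = 80): V_0 = 1/1.06·[0.5200·5.0115 + 0.4800·21.1193] = 12.0220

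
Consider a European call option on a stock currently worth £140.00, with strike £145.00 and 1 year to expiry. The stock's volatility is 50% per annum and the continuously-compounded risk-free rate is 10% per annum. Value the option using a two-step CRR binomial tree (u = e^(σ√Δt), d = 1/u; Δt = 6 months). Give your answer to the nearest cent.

CRR parameters: u = e^(σ√Δt) = e^(0.5·√0.5) = 1.4241, d = 1/u = 0.7022
Per-period rate: rΔt = 0.1·0.5 = 0.05, so R = e^0.05 = 1.0513
Risk-neutral probability p = (e^0.05 − 0.7022)/(1.4241 − 0.7022) = 0.3491/0.7219 = 0.4835
Terminal stock prices: S_uu = 283.9, S_ud = 140, S_dd = 69.03
Terminal payoffs (S − K): max(138.9, 0) = 138.9, max(-5, 0) = 0, max(-75.97, 0) = 0
Node u (S = 199.4): V_u = e^(−0.05)·[0.4835·138.9361 + 0.5165·0.0000] = 63.9048
Node d (S = 98.31): V_d = e^(−0.05)·[0.4835·0.0000 + 0.5165·0.0000] = 0.0000
Node 0 (S = 140): V_0 = e^(−0.05)·[0.4835·63.9048 + 0.5165·0.0000] = 29.3935

£29.39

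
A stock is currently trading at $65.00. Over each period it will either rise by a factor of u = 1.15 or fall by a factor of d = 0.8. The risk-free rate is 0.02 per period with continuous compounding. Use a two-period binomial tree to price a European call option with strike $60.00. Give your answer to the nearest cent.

Risk-neutral probability p = (e^0.02 − 0.8)/(1.15 − 0.8) = 0.2202/0.3500 = 0.6291
Terminal stock prices: S_uu = 85.96, S_ud = 59.8, S_dd = 41.6
Terminal payoffs (S − K): max(25.96, 0) = 25.96, max(-0.2, 0) = 0, max(-18.4, 0) = 0
Node u (S = 74.75): V_u = e^(−0.02)·[0.6291·25.9625 + 0.3709·0.0000] = 16.0108
Node d (S = 52): V_d = e^(−0.02)·[0.6291·0.0000 + 0.3709·0.0000] = 0.0000
Node 0 (S = 65): V_0 = e^(−0.02)·[0.6291·16.0108 + 0.3709·0.0000] = 9.8737

$9.87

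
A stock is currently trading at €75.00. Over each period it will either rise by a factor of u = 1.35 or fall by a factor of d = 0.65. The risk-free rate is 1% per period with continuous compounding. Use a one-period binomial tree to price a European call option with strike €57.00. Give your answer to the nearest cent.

€22.53

Risk-neutral probability p = (e^0.01 − 0.65)/(1.35 − 0.65) = 0.3601/0.7000 = 0.5144
Terminal stock prices: S_u = 101.2, S_d = 48.75
Terminal payoffs (S − K): max(44.25, 0) = 44.25, max(-8.25, 0) = 0
Node 0 (S = 75): V_0 = e^(−0.01)·[0.5144·44.2500 + 0.4856·0.0000] = 22.5338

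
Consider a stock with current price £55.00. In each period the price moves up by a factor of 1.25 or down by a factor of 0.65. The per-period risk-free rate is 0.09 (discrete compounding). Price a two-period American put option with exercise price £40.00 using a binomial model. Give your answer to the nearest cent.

£1.04

Risk-neutral probability p = (1 + 0.09 − 0.65)/(1.25 − 0.65) = 0.4400/0.6000 = 0.7333
Terminal stock prices: S_uu = 85.94, S_ud = 44.69, S_dd = 23.24
Terminal payoffs (K − S): max(-45.94, 0) = 0, max(-4.688, 0) = 0, max(16.76, 0) = 16.76
Node u (S = 68.75): continuation = 1/1.09·[0.7333·0.0000 + 0.2667·0.0000] = 0.0000; exercise value = 0.0000 ≤ continuation, so V_u = 0.0000
Node d (S = 35.75): continuation = 1/1.09·[0.7333·0.0000 + 0.2667·16.7625] = 4.1009; exercise value = 4.2500 > continuation, so V_d = 4.2500 (exercise)
Node 0 (S = 55): continuation = 1/1.09·[0.7333·0.0000 + 0.2667·4.2500] = 1.0398; exercise value = 0.0000 ≤ continuation, so V_0 = 1.0398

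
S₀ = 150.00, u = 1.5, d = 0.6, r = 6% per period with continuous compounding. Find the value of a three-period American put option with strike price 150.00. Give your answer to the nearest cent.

34.52

Risk-neutral probability p = (e^0.06 − 0.6)/(1.5 − 0.6) = 0.4618/0.9000 = 0.5132
Terminal stock prices: S_uuu = 506.2, S_uud = 202.5, S_udd = 81, S_ddd = 32.4
Terminal payoffs (K − S): max(-356.2, 0) = 0, max(-52.5, 0) = 0, max(69, 0) = 69, max(117.6, 0) = 117.6
Node uu (S = 337.5): continuation = e^(−0.06)·[0.5132·0.0000 + 0.4868·0.0000] = 0.0000; exercise value = 0.0000 ≤ continuation, so V_uu = 0.0000
Node ud (S = 135): continuation = e^(−0.06)·[0.5132·0.0000 + 0.4868·69.0000] = 31.6363; exercise value = 15.0000 ≤ continuation, so V_ud = 31.6363
Node dd (S = 54): continuation = e^(−0.06)·[0.5132·69.0000 + 0.4868·117.6000] = 87.2647; exercise value = 96.0000 > continuation, so V_dd = 96.0000 (exercise)
Node u (S = 225): continuation = e^(−0.06)·[0.5132·0.0000 + 0.4868·31.6363] = 14.5051; exercise value = 0.0000 ≤ continuation, so V_u = 14.5051
Node d (S = 90): continuation = e^(−0.06)·[0.5132·31.6363 + 0.4868·96.0000] = 59.3045; exercise value = 60.0000 > continuation, so V_d = 60.0000 (exercise)
Node 0 (S = 150): continuation = e^(−0.06)·[0.5132·14.5051 + 0.4868·60.0000] = 34.5196; exercise value = 0.0000 ≤ continuation, so V_0 = 34.5196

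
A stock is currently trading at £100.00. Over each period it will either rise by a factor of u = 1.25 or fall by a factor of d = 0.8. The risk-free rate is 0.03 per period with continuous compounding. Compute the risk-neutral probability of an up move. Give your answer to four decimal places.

Risk-neutral probability p = (e^0.03 − 0.8)/(1.25 − 0.8) = 0.2305/0.4500 = 0.5121

p = 0.5121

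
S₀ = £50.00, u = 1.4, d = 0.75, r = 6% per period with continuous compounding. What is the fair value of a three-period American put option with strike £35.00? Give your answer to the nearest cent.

Risk-neutral probability p = (e^0.06 − 0.75)/(1.4 − 0.75) = 0.3118/0.6500 = 0.4797
Terminal stock prices: S_uuu = 137.2, S_uud = 73.5, S_udd = 39.38, S_ddd = 21.09
Terminal payoffs (K − S): max(-102.2, 0) = 0, max(-38.5, 0) = 0, max(-4.375, 0) = 0, max(13.91, 0) = 13.91
Node uu (S = 98): continuation = e^(−0.06)·[0.4797·0.0000 + 0.5203·0.0000] = 0.0000; exercise value = 0.0000 ≤ continuation, so V_uu = 0.0000
Node ud (S = 52.5): continuation = e^(−0.06)·[0.4797·0.0000 + 0.5203·0.0000] = 0.0000; exercise value = 0.0000 ≤ continuation, so V_ud = 0.0000
Node dd (S = 28.12): continuation = e^(−0.06)·[0.4797·0.0000 + 0.5203·13.9062] = 6.8134; exercise value = 6.8750 > continuation, so V_dd = 6.8750 (exercise)
Node u (S = 70): continuation = e^(−0.06)·[0.4797·0.0000 + 0.5203·0.0000] = 0.0000; exercise value = 0.0000 ≤ continuation, so V_u = 0.0000
Node d (S = 37.5): continuation = e^(−0.06)·[0.4797·0.0000 + 0.5203·6.8750] = 3.3684; exercise value = 0.0000 ≤ continuation, so V_d = 3.3684
Node 0 (S = 50): continuation = e^(−0.06)·[0.4797·0.0000 + 0.5203·3.3684] = 1.6504; exercise value = 0.0000 ≤ continuation, so V_0 = 1.6504

£1.65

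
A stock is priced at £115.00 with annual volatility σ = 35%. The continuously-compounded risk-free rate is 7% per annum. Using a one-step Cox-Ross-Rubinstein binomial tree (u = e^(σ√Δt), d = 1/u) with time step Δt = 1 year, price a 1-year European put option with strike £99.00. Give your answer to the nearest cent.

CRR parameters: u = e^(σ√Δt) = e^(0.35·√1) = 1.4191, d = 1/u = 0.7047
Per-period rate: rΔt = 0.07·1 = 0.07, so R = e^0.07 = 1.0725
Risk-neutral probability p = (e^0.07 − 0.7047)/(1.4191 − 0.7047) = 0.3678/0.7144 = 0.5149
Terminal stock prices: S_u = 163.2, S_d = 81.04
Terminal payoffs (K − S): max(-64.19, 0) = 0, max(17.96, 0) = 17.96
Node 0 (S = 115): V_0 = e^(−0.07)·[0.5149·0.0000 + 0.4851·17.9609] = 8.1241

£8.12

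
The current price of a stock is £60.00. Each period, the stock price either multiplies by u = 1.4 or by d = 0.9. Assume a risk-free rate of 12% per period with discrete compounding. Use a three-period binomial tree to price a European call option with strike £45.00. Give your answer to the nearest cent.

£28.13

Risk-neutral probability p = (1 + 0.12 − 0.9)/(1.4 − 0.9) = 0.2200/0.5000 = 0.4400
Terminal stock prices: S_uuu = 164.6, S_uud = 105.8, S_udd = 68.04, S_ddd = 43.74
Terminal payoffs (S − K): max(119.6, 0) = 119.6, max(60.84, 0) = 60.84, max(23.04, 0) = 23.04, max(-1.26, 0) = 0
Node uu (S = 117.6): V_uu = 1/1.12·[0.4400·119.6400 + 0.5600·60.8400] = 77.4214
Node ud (S = 75.6): V_ud = 1/1.12·[0.4400·60.8400 + 0.5600·23.0400] = 35.4214
Node dd (S = 48.6): V_dd = 1/1.12·[0.4400·23.0400 + 0.5600·0.0000] = 9.0514
Node u (S = 84): V_u = 1/1.12·[0.4400·77.4214 + 0.5600·35.4214] = 48.1263
Node d (S = 54): V_d = 1/1.12·[0.4400·35.4214 + 0.5600·9.0514] = 18.4413
Node 0 (S = 60): V_0 = 1/1.12·[0.4400·48.1263 + 0.5600·18.4413] = 28.1274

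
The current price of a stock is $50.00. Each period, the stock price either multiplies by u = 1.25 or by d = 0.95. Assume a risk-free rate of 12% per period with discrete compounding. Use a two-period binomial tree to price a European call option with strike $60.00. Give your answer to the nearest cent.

$4.64

Risk-neutral probability p = (1 + 0.12 − 0.95)/(1.25 − 0.95) = 0.1700/0.3000 = 0.5667
Terminal stock prices: S_uu = 78.12, S_ud = 59.38, S_dd = 45.12
Terminal payoffs (S − K): max(18.12, 0) = 18.12, max(-0.625, 0) = 0, max(-14.88, 0) = 0
Node u (S = 62.5): V_u = 1/1.12·[0.5667·18.1250 + 0.4333·0.0000] = 9.1704
Node d (S = 47.5): V_d = 1/1.12·[0.5667·0.0000 + 0.4333·0.0000] = 0.0000
Node 0 (S = 50): V_0 = 1/1.12·[0.5667·9.1704 + 0.4333·0.0000] = 4.6398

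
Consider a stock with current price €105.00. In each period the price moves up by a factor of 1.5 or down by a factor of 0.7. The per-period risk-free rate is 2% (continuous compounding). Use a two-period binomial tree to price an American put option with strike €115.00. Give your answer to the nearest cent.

Risk-neutral probability p = (e^0.02 − 0.7)/(1.5 − 0.7) = 0.3202/0.8000 = 0.4003
Terminal stock prices: S_uu = 236.2, S_ud = 110.2, S_dd = 51.45
Terminal payoffs (K − S): max(-121.2, 0) = 0, max(4.75, 0) = 4.75, max(63.55, 0) = 63.55
Node u (S = 157.5): continuation = e^(−0.02)·[0.4003·0.0000 + 0.5997·4.7500] = 2.7924; exercise value = 0.0000 ≤ continuation, so V_u = 2.7924
Node d (S = 73.5): continuation = e^(−0.02)·[0.4003·4.7500 + 0.5997·63.5500] = 39.2228; exercise value = 41.5000 > continuation, so V_d = 41.5000 (exercise)
Node 0 (S = 105): continuation = e^(−0.02)·[0.4003·2.7924 + 0.5997·41.5000] = 25.4922; exercise value = 10.0000 ≤ continuation, so V_0 = 25.4922

€25.49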